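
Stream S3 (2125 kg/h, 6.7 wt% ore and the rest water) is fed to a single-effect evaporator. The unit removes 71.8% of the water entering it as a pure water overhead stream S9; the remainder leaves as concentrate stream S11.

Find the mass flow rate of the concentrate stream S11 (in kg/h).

water entering = 2125×0.933 = 1982.6 kg/h; overhead removed = 0.718×1982.6 = 1423.5 kg/h.
Concentrate = 2125 − 1423.5 = 701.48 kg/h.

701.5 kg/h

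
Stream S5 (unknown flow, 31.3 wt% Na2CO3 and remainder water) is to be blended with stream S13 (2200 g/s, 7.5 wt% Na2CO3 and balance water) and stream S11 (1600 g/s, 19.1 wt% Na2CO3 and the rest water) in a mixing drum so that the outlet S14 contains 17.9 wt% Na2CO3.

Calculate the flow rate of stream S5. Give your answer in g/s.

Let S5 be the unknown flow. Total out = 3800 + S5.
Na2CO3 balance: 470.6 + 0.313·S5 = 0.179·(3800 + S5)
(0.313 − 0.179)·S5 = 0.179×3800 − 470.6 = 209.6
S5 = 209.6 / 0.134 = 1564.2 g/s

1564 g/s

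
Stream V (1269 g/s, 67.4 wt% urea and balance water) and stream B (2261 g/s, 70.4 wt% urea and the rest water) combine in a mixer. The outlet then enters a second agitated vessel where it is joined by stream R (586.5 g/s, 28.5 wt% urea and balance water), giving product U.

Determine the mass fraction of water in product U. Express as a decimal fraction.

0.365

Overall, product flow = 4116.5 g/s.
water in = 1269×0.326 + 2261×0.296 + 586.5×0.715 = 1502.3 g/s.
water fraction in U = 0.365.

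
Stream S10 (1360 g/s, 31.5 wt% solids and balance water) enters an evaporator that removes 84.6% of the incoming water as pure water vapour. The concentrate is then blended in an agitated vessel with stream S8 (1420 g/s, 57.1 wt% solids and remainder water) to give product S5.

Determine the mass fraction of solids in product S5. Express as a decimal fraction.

0.6221

Vapour removed = 0.846×0.685×1360 = 788.13 g/s; concentrate = 571.87 g/s.
solids reaching the mixer = 428.4 (from concentrate) + 1420×0.571 = 1239.2 g/s.
Product flow = 571.87 + 1420 = 1991.9 g/s; solids fraction = 0.6221.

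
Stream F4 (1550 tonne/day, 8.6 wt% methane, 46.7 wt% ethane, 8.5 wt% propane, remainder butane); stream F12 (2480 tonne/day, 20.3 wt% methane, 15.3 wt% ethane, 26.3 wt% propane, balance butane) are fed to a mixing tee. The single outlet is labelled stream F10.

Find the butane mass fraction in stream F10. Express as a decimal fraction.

0.374

Total flow out = 1550 + 2480 = 4030 tonne/day.
butane in = 1550×0.362 + 2480×0.381 = 1506 tonne/day.
butane mass fraction in F10 = 1506/4030 = 0.374.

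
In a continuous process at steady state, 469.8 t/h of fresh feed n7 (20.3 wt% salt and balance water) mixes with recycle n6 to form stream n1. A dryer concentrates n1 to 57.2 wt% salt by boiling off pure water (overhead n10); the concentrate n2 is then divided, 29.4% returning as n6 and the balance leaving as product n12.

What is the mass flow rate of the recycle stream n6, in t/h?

69.43 t/h

Overall salt balance (none leaves overhead): salt in fresh feed = salt in product, i.e. 469.8×0.203 = (1−0.294)·n2·0.572.
n2 = 95.369/(0.572×0.706) = 236.16 t/h.
Recycle n6 = 0.294×236.16 = 69.431 t/h.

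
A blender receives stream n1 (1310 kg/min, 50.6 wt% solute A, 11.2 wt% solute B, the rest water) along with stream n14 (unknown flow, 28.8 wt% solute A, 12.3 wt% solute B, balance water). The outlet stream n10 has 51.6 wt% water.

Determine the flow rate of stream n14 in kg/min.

Let n14 be the unknown flow. Total out = 1310 + n14.
water balance: 500.42 + 0.589·n14 = 0.516·(1310 + n14)
(0.589 − 0.516)·n14 = 0.516×1310 − 500.42 = 175.54
n14 = 175.54 / 0.073 = 2404.7 kg/min

2405 kg/min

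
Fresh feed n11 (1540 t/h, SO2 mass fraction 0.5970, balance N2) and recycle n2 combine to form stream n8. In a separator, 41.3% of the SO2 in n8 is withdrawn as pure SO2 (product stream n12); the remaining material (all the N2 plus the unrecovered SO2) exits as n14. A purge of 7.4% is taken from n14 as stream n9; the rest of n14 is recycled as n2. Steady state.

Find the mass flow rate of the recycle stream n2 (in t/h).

N2 enters only via n11 and leaves only via the purge: 1540×0.403 = 0.074×(N2 in n14), and the separator passes all N2, so N2 in n8 = N2 in n14 = 8386.8 t/h.
SO2 in n8: m_A = 1540×0.597 + (1−0.074)·(1−0.413)·m_A, so m_A = 919.38/0.4564 = 2014.2 t/h.
n14 = (1−0.413)×2014.2 + 8386.8 = 9569.1 t/h.
Recycle n2 = (1−0.074)×9569.1 = 8861 t/h.

8861 t/h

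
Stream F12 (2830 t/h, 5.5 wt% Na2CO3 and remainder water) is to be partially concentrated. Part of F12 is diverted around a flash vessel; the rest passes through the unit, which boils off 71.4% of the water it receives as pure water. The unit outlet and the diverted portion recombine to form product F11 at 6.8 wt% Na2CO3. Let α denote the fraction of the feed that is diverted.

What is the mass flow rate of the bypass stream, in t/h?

All 2830×0.055 = 155.65 t/h of Na2CO3 reaches F11, so F11 = 155.65/0.068 = 2289 t/h and vapour = 541.03 t/h.
The evaporator receives (1−α)·2830 of feed at 0.945 water and removes 0.714 of that water:
0.714×0.945×(1−α)×2830 = 541.03
(1−α) = 541.03/1909.5 = 0.2833;  α = 0.7167.
Bypass flow = 0.7167×2830 = 2028.2 t/h.

2028 t/h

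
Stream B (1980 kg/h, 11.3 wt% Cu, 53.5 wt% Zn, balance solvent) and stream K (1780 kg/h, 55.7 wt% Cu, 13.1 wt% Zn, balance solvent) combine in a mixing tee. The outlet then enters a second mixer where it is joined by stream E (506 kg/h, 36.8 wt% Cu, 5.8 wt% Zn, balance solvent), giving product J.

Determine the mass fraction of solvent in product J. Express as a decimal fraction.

Overall, product flow = 4266 kg/h.
solvent in = 1980×0.352 + 1780×0.312 + 506×0.574 = 1542.8 kg/h.
solvent fraction in J = 0.362.

0.362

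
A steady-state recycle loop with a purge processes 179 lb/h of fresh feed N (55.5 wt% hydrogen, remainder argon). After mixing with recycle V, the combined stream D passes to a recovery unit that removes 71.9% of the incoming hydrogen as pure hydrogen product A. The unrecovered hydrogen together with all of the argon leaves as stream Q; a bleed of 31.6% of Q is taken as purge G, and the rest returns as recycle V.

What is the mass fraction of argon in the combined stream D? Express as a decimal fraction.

argon enters only via N and leaves only via the purge: 179×0.445 = 0.316×(argon in Q), and the recovery unit passes all argon, so argon in D = argon in Q = 252.07 lb/h.
hydrogen in D: m_A = 179×0.555 + (1−0.316)·(1−0.719)·m_A, so m_A = 99.345/0.8078 = 122.98 lb/h.
D = 122.98 + 252.07 = 375.06 lb/h.
argon fraction in D = 252.07/375.06 = 0.672.

0.672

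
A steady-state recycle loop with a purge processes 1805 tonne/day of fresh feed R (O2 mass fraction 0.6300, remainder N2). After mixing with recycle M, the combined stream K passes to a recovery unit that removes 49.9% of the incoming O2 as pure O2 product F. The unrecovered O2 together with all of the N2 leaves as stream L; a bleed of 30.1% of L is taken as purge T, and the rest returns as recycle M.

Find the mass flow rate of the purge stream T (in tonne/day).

N2 enters only via R and leaves only via the purge: 1805×0.370 = 0.301×(N2 in L), and the recovery unit passes all N2, so N2 in K = N2 in L = 2218.8 tonne/day.
O2 in K: m_A = 1805×0.630 + (1−0.301)·(1−0.499)·m_A, so m_A = 1137.2/0.6498 = 1750 tonne/day.
L = (1−0.499)×1750 + 2218.8 = 3095.5 tonne/day.
Purge T = 0.301×3095.5 = 931.75 tonne/day.

931.8 tonne/day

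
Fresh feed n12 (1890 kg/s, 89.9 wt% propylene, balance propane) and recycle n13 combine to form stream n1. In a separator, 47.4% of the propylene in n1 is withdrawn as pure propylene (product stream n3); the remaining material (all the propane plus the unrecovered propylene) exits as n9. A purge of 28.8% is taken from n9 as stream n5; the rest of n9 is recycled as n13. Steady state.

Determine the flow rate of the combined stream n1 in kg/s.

propane enters only via n12 and leaves only via the purge: 1890×0.101 = 0.288×(propane in n9), and the separator passes all propane, so propane in n1 = propane in n9 = 662.81 kg/s.
propylene in n1: m_A = 1890×0.899 + (1−0.288)·(1−0.474)·m_A, so m_A = 1699.1/0.6255 = 2716.5 kg/s.
n1 = 2716.5 + 662.81 = 3379.3 kg/s.

3379 kg/s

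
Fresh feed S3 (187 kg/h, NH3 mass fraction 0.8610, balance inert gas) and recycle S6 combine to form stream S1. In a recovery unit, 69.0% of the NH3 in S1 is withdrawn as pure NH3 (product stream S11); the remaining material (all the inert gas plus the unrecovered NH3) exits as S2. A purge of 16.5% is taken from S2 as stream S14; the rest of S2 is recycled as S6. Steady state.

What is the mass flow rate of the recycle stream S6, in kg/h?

187.8 kg/h

inert gas enters only via S3 and leaves only via the purge: 187×0.139 = 0.165×(inert gas in S2), and the recovery unit passes all inert gas, so inert gas in S1 = inert gas in S2 = 157.53 kg/h.
NH3 in S1: m_A = 187×0.861 + (1−0.165)·(1−0.690)·m_A, so m_A = 161.01/0.7411 = 217.24 kg/h.
S2 = (1−0.690)×217.24 + 157.53 = 224.88 kg/h.
Recycle S6 = (1−0.165)×224.88 = 187.77 kg/h.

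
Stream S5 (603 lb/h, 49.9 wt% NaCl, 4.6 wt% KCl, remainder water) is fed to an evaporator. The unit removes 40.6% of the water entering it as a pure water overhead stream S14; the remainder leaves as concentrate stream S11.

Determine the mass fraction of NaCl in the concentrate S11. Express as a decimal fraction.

0.612

NaCl is not removed: 603×0.499 = 300.9 lb/h of NaCl enters S11.
water entering = 603×0.455 = 274.37 lb/h; overhead removed = 0.406×274.37 = 111.39 lb/h.
Concentrate = 603 − 111.39 = 491.61 lb/h.
Mass fraction = 300.9/491.61 = 0.612.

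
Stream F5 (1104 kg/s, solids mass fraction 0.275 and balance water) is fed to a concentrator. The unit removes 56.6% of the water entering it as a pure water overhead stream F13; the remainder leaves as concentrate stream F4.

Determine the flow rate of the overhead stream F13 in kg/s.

water entering = 1104×0.725 = 800.4 kg/s; overhead removed = 0.566×800.4 = 453.03 kg/s.

453 kg/s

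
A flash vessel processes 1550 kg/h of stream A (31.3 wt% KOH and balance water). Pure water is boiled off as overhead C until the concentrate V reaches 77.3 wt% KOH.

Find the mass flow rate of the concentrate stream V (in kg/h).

KOH is conserved: 1550×0.313 = 485.15 kg/h all reports to the concentrate.
Concentrate = 485.15/(target fraction) = 627.62 kg/h.

627.6 kg/h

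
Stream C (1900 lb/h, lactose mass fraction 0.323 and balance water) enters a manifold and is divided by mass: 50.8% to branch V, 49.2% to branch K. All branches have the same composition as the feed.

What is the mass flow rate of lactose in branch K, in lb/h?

Branch K total = 0.492×1900 = 934.8 lb/h.
lactose in K = 0.323×934.8 = 301.94 lb/h.

301.9 lb/h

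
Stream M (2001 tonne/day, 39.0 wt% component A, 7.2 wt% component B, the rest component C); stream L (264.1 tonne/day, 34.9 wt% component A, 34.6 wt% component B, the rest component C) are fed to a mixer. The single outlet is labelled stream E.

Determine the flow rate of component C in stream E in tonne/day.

component C out = component C in = 2001×0.538 + 264.1×0.305 = 1157.1 tonne/day.

1157 tonne/day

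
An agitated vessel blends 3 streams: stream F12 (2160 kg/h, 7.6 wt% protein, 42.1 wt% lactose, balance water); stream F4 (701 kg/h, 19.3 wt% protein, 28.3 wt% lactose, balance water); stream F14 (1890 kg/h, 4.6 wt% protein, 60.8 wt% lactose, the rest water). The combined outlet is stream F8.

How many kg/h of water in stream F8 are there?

water out = water in = 2160×0.503 + 701×0.524 + 1890×0.346 = 2107.7 kg/h.

2108 kg/h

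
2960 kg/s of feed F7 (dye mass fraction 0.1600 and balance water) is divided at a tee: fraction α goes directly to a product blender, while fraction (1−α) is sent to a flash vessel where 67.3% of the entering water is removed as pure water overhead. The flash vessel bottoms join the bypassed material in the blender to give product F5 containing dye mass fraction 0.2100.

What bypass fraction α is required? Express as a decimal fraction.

All 2960×0.160 = 473.6 kg/s of dye reaches F5, so F5 = 473.6/0.210 = 2255.2 kg/s and vapour = 704.76 kg/s.
The evaporator receives (1−α)·2960 of feed at 0.840 water and removes 0.673 of that water:
0.673×0.840×(1−α)×2960 = 704.76
(1−α) = 704.76/1673.3 = 0.4212;  α = 0.5788.

0.579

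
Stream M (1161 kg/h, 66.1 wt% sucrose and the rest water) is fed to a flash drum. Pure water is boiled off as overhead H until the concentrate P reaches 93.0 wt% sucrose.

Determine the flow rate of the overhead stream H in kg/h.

335.8 kg/h

sucrose is conserved: 1161×0.661 = 767.42 kg/h all reports to the concentrate.
Concentrate = 767.42/(target fraction) = 825.18 kg/h.
Overhead = 1161 − 825.18 = 335.82 kg/h.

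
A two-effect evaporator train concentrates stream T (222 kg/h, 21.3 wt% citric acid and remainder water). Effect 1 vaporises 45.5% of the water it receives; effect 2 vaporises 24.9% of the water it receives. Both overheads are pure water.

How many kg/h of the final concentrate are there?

water in feed = 222×0.787 = 174.71 kg/h.
After stage 1: water left = (1−0.455)×174.71 = 95.219; stream total = 142.51 kg/h.
After stage 2: water left = (1−0.249)×95.219 = 71.51; final concentrate = 118.8 kg/h.

118.8 kg/h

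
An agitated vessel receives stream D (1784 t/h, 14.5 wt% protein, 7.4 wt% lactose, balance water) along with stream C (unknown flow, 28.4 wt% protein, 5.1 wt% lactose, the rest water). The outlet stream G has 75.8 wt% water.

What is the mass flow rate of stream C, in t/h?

441.2 t/h

Let C be the unknown flow. Total out = 1784 + C.
water balance: 1393.3 + 0.665·C = 0.758·(1784 + C)
(0.665 − 0.758)·C = 0.758×1784 − 1393.3 = -41.032
C = -41.032 / -0.093 = 441.2 t/h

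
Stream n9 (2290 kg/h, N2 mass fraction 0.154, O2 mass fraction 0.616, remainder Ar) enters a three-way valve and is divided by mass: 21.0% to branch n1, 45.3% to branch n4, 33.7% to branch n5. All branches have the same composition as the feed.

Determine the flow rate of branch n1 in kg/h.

Branch n1 flow = 0.210×2290 = 480.9 kg/h.

480.9 kg/h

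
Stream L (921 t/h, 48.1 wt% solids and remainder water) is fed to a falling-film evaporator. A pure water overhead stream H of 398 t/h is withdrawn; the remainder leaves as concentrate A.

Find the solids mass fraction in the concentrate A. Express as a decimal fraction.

solids is not removed: 921×0.481 = 443 t/h of solids enters A.
Concentrate = 921 − 398 = 523 t/h.
Mass fraction = 443/523 = 0.8470.

0.8470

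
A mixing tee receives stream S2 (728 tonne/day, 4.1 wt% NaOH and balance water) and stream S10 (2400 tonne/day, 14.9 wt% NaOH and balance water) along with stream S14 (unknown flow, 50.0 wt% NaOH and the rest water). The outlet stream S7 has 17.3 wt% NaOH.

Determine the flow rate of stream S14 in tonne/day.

Let S14 be the unknown flow. Total out = 3128 + S14.
NaOH balance: 387.45 + 0.500·S14 = 0.173·(3128 + S14)
(0.500 − 0.173)·S14 = 0.173×3128 − 387.45 = 153.7
S14 = 153.7 / 0.327 = 470.02 tonne/day

470 tonne/day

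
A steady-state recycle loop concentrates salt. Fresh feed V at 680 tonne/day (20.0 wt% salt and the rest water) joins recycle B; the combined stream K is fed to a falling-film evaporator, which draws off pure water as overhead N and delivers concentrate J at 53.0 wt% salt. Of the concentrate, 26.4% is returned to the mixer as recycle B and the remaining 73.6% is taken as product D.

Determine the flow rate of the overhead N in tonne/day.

Overall salt balance (none leaves overhead): salt in fresh feed = salt in product, i.e. 680×0.200 = (1−0.264)·J·0.530.
J = 136/(0.530×0.736) = 348.65 tonne/day.
Recycle B = 0.264×348.65 = 92.043 tonne/day.
Combined feed K = 680 + 92.043 = 772.04 tonne/day.
Overhead N = K − J = 772.04 − 348.65 = 423.4 tonne/day.

423.4 tonne/day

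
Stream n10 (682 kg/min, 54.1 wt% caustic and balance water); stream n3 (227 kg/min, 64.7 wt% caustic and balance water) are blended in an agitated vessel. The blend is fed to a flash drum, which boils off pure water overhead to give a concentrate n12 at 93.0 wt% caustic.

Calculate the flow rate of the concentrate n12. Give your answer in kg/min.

caustic entering = 682×0.541 + 227×0.647 = 515.83 kg/min.
All caustic reports to n12, so n12 = 515.83/0.930 = 554.66 kg/min.

554.7 kg/min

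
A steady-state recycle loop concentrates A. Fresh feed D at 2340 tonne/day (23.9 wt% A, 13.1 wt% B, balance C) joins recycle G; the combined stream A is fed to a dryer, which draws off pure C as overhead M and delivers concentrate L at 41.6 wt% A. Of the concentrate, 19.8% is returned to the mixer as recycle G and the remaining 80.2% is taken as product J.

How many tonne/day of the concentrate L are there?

1676 tonne/day

Overall A balance (none leaves overhead): A in fresh feed = A in product, i.e. 2340×0.239 = (1−0.198)·L·0.416.
L = 559.26/(0.416×0.802) = 1676.3 tonne/day.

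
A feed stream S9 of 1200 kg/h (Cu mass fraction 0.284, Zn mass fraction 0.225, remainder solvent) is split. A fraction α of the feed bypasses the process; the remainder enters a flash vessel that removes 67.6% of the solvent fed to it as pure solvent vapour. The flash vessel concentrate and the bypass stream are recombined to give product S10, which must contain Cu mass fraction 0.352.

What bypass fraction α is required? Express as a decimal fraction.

All 1200×0.284 = 340.8 kg/h of Cu reaches S10, so S10 = 340.8/0.352 = 968.18 kg/h and vapour = 231.82 kg/h.
The evaporator receives (1−α)·1200 of feed at 0.491 solvent and removes 0.676 of that solvent:
0.676×0.491×(1−α)×1200 = 231.82
(1−α) = 231.82/398.3 = 0.5820;  α = 0.4180.

0.418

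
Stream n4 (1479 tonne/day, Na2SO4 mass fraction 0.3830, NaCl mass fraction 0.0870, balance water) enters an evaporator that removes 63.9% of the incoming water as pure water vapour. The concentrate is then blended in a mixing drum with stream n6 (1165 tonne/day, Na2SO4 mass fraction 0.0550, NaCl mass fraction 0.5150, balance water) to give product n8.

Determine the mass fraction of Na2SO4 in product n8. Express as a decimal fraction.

0.2942

Vapour removed = 0.639×0.530×1479 = 500.89 tonne/day; concentrate = 978.11 tonne/day.
Na2SO4 reaching the mixer = 566.46 (from concentrate) + 1165×0.055 = 630.53 tonne/day.
Product flow = 978.11 + 1165 = 2143.1 tonne/day; Na2SO4 fraction = 0.2942.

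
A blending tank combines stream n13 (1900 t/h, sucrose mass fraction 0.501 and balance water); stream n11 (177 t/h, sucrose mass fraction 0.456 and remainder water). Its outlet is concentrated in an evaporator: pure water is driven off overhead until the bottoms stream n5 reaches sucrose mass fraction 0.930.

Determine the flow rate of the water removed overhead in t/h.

966.7 t/h

sucrose entering = 1900×0.501 + 177×0.456 = 1032.6 t/h.
All sucrose reports to n5, so n5 = 1032.6/0.930 = 1110.3 t/h.
Total feed = 2077 t/h; overhead = 2077 − 1110.3 = 966.66 t/h.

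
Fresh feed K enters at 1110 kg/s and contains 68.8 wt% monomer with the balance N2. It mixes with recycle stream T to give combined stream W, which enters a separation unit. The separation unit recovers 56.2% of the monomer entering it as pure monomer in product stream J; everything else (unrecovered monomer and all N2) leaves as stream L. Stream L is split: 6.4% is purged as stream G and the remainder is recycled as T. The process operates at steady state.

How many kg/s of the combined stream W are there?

6706 kg/s

N2 enters only via K and leaves only via the purge: 1110×0.312 = 0.064×(N2 in L), and the separation unit passes all N2, so N2 in W = N2 in L = 5411.2 kg/s.
monomer in W: m_A = 1110×0.688 + (1−0.064)·(1−0.562)·m_A, so m_A = 763.68/0.5900 = 1294.3 kg/s.
W = 1294.3 + 5411.2 = 6705.6 kg/s.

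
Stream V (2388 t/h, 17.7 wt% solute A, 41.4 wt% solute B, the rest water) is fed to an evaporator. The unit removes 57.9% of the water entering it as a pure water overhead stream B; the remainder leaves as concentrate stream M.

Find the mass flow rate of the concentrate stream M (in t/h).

1822 t/h

water entering = 2388×0.409 = 976.69 t/h; overhead removed = 0.579×976.69 = 565.5 t/h.
Concentrate = 2388 − 565.5 = 1822.5 t/h.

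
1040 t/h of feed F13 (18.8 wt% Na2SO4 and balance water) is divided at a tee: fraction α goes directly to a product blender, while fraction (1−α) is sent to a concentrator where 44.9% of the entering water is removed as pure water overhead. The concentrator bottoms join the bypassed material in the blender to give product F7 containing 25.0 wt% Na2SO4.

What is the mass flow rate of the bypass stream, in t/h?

332.6 t/h

All 1040×0.188 = 195.52 t/h of Na2SO4 reaches F7, so F7 = 195.52/0.250 = 782.08 t/h and vapour = 257.92 t/h.
The evaporator receives (1−α)·1040 of feed at 0.812 water and removes 0.449 of that water:
0.449×0.812×(1−α)×1040 = 257.92
(1−α) = 257.92/379.17 = 0.6802;  α = 0.3198.
Bypass flow = 0.3198×1040 = 332.57 t/h.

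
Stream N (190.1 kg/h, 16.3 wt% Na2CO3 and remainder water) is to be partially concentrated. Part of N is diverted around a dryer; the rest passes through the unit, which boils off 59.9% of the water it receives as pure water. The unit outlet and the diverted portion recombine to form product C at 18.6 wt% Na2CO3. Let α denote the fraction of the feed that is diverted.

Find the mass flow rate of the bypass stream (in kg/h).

143.2 kg/h

All 190.1×0.163 = 30.986 kg/h of Na2CO3 reaches C, so C = 30.986/0.186 = 166.59 kg/h and vapour = 23.507 kg/h.
The evaporator receives (1−α)·190.1 of feed at 0.837 water and removes 0.599 of that water:
0.599×0.837×(1−α)×190.1 = 23.507
(1−α) = 23.507/95.309 = 0.2466;  α = 0.7534.
Bypass flow = 0.7534×190.1 = 143.21 kg/h.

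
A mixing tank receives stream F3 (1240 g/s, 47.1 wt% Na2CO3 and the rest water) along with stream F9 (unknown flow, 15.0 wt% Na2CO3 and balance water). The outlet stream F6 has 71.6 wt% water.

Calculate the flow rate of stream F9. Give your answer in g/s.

Let F9 be the unknown flow. Total out = 1240 + F9.
water balance: 655.96 + 0.850·F9 = 0.716·(1240 + F9)
(0.850 − 0.716)·F9 = 0.716×1240 − 655.96 = 231.88
F9 = 231.88 / 0.134 = 1730.4 g/s

1730 g/s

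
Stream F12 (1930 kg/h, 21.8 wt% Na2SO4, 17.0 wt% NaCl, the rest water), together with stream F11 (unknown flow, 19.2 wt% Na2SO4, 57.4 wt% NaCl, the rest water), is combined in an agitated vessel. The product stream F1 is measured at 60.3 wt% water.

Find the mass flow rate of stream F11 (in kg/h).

47.07 kg/h

Let F11 be the unknown flow. Total out = 1930 + F11.
water balance: 1181.2 + 0.234·F11 = 0.603·(1930 + F11)
(0.234 − 0.603)·F11 = 0.603×1930 − 1181.2 = -17.37
F11 = -17.37 / -0.369 = 47.073 kg/h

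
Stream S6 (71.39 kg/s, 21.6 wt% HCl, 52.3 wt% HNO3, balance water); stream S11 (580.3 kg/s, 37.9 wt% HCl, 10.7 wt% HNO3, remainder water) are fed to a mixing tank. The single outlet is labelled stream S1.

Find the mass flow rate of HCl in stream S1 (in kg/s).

HCl out = HCl in = 71.39×0.216 + 580.3×0.379 = 235.35 kg/s.

235.4 kg/s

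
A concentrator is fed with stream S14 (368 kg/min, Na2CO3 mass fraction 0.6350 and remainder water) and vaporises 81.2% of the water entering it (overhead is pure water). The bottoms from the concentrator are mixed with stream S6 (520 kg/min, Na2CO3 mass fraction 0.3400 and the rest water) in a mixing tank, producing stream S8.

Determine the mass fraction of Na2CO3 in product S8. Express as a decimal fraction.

0.5270

Vapour removed = 0.812×0.365×368 = 109.07 kg/min; concentrate = 258.93 kg/min.
Na2CO3 reaching the mixer = 233.68 (from concentrate) + 520×0.340 = 410.48 kg/min.
Product flow = 258.93 + 520 = 778.93 kg/min; Na2CO3 fraction = 0.5270.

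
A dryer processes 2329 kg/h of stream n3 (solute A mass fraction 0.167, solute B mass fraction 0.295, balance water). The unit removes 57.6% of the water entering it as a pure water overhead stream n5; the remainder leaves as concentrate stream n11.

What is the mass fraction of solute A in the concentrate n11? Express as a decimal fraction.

0.242

solute A is not removed: 2329×0.167 = 388.94 kg/h of solute A enters n11.
water entering = 2329×0.538 = 1253 kg/h; overhead removed = 0.576×1253 = 721.73 kg/h.
Concentrate = 2329 − 721.73 = 1607.3 kg/h.
Mass fraction = 388.94/1607.3 = 0.242.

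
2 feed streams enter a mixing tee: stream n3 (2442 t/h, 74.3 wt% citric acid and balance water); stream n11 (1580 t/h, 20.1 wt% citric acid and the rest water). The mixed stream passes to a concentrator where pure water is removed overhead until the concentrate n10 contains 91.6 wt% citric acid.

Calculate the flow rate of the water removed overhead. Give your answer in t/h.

citric acid entering = 2442×0.743 + 1580×0.201 = 2132 t/h.
All citric acid reports to n10, so n10 = 2132/0.916 = 2327.5 t/h.
Total feed = 4022 t/h; overhead = 4022 − 2327.5 = 1694.5 t/h.

1695 t/h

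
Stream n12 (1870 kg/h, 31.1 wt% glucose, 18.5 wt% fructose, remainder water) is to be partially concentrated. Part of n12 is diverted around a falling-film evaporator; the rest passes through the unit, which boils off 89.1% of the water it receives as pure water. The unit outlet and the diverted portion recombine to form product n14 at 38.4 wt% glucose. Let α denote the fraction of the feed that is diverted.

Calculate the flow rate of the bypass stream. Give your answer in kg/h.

All 1870×0.311 = 581.57 kg/h of glucose reaches n14, so n14 = 581.57/0.384 = 1514.5 kg/h and vapour = 355.49 kg/h.
The evaporator receives (1−α)·1870 of feed at 0.504 water and removes 0.891 of that water:
0.891×0.504×(1−α)×1870 = 355.49
(1−α) = 355.49/839.75 = 0.4233;  α = 0.5767.
Bypass flow = 0.5767×1870 = 1078.4 kg/h.

1078 kg/h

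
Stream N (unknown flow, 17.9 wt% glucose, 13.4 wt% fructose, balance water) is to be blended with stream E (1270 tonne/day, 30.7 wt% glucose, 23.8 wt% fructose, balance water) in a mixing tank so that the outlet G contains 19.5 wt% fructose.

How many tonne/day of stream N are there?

Let N be the unknown flow. Total out = 1270 + N.
fructose balance: 302.26 + 0.134·N = 0.195·(1270 + N)
(0.134 − 0.195)·N = 0.195×1270 − 302.26 = -54.61
N = -54.61 / -0.061 = 895.25 tonne/day

895.2 tonne/day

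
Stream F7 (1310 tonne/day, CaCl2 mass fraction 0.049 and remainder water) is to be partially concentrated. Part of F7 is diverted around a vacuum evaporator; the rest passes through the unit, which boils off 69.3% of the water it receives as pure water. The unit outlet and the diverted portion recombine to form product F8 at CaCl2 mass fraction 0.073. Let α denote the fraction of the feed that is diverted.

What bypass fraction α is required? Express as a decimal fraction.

0.501

All 1310×0.049 = 64.19 tonne/day of CaCl2 reaches F8, so F8 = 64.19/0.073 = 879.32 tonne/day and vapour = 430.68 tonne/day.
The evaporator receives (1−α)·1310 of feed at 0.951 water and removes 0.693 of that water:
0.693×0.951×(1−α)×1310 = 430.68
(1−α) = 430.68/863.35 = 0.4989;  α = 0.5011.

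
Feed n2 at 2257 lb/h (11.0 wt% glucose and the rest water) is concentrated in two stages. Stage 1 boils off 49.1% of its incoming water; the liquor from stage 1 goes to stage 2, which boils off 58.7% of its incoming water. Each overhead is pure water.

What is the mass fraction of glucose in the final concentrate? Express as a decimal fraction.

0.370

water in feed = 2257×0.890 = 2008.7 lb/h.
After stage 1: water left = (1−0.491)×2008.7 = 1022.4; stream total = 1270.7 lb/h.
After stage 2: water left = (1−0.587)×1022.4 = 422.27; final concentrate = 670.54 lb/h.
glucose fraction = 248.27/670.54 = 0.370.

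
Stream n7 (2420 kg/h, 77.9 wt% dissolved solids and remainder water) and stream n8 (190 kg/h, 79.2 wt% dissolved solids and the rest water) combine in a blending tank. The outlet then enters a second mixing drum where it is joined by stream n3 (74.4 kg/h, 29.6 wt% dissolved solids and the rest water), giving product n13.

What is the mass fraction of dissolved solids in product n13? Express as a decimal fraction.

Overall, product flow = 2684.4 kg/h.
dissolved solids in = 2420×0.779 + 190×0.792 + 74.4×0.296 = 2057.7 kg/h.
dissolved solids fraction in n13 = 0.7665.

0.7665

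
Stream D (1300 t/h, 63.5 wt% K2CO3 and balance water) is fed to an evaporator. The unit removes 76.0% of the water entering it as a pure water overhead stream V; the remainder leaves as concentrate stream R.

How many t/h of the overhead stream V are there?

water entering = 1300×0.365 = 474.5 t/h; overhead removed = 0.760×474.5 = 360.62 t/h.

360.6 t/h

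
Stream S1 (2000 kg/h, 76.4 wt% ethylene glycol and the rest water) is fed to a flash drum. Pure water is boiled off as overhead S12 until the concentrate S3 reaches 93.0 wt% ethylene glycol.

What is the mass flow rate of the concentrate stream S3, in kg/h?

ethylene glycol is conserved: 2000×0.764 = 1528 kg/h all reports to the concentrate.
Concentrate = 1528/(target fraction) = 1643 kg/h.

1643 kg/h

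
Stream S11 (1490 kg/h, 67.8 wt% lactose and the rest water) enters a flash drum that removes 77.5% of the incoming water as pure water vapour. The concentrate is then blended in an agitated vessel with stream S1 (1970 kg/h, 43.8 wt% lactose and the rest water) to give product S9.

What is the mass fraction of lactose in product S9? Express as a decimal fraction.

Vapour removed = 0.775×0.322×1490 = 371.83 kg/h; concentrate = 1118.2 kg/h.
lactose reaching the mixer = 1010.2 (from concentrate) + 1970×0.438 = 1873.1 kg/h.
Product flow = 1118.2 + 1970 = 3088.2 kg/h; lactose fraction = 0.6065.

0.6065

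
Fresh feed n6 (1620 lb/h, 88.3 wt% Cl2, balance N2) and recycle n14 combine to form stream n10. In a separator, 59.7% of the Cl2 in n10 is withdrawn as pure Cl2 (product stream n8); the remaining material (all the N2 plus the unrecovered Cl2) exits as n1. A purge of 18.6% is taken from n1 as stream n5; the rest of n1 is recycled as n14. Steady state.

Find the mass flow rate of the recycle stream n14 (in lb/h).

1528 lb/h

N2 enters only via n6 and leaves only via the purge: 1620×0.117 = 0.186×(N2 in n1), and the separator passes all N2, so N2 in n10 = N2 in n1 = 1019 lb/h.
Cl2 in n10: m_A = 1620×0.883 + (1−0.186)·(1−0.597)·m_A, so m_A = 1430.5/0.6720 = 2128.8 lb/h.
n1 = (1−0.597)×2128.8 + 1019 = 1876.9 lb/h.
Recycle n14 = (1−0.186)×1876.9 = 1527.8 lb/h.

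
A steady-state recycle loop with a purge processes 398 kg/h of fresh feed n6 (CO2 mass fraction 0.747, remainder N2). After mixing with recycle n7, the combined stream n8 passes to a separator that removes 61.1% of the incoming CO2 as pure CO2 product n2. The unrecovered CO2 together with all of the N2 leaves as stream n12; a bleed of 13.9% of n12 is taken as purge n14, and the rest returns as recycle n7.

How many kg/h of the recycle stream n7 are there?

773.4 kg/h

N2 enters only via n6 and leaves only via the purge: 398×0.253 = 0.139×(N2 in n12), and the separator passes all N2, so N2 in n8 = N2 in n12 = 724.42 kg/h.
CO2 in n8: m_A = 398×0.747 + (1−0.139)·(1−0.611)·m_A, so m_A = 297.31/0.6651 = 447.03 kg/h.
n12 = (1−0.611)×447.03 + 724.42 = 898.31 kg/h.
Recycle n7 = (1−0.139)×898.31 = 773.45 kg/h.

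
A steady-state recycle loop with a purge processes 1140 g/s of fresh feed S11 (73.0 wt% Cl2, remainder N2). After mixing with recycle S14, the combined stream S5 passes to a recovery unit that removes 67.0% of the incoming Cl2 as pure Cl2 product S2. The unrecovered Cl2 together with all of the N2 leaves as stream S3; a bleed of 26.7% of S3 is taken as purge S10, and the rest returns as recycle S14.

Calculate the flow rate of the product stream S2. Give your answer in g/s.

Cl2 in S5: m_A = 1140×0.730 + (1−0.267)·(1−0.670)·m_A, so m_A = 832.2/0.7581 = 1097.7 g/s.
Product S2 = 0.670×1097.7 = 735.48 g/s.

735.5 g/s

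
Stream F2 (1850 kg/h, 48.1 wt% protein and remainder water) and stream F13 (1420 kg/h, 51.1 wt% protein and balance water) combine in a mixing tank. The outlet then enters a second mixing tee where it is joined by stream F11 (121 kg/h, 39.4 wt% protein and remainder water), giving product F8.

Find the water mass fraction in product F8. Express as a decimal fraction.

0.510

Overall, product flow = 3391 kg/h.
water in = 1850×0.519 + 1420×0.489 + 121×0.606 = 1727.9 kg/h.
water fraction in F8 = 0.510.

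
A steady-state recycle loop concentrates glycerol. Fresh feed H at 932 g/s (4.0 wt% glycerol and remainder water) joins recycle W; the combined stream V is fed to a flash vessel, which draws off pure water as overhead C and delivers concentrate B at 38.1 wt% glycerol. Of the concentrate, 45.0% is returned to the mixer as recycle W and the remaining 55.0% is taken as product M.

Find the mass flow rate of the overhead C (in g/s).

Overall glycerol balance (none leaves overhead): glycerol in fresh feed = glycerol in product, i.e. 932×0.040 = (1−0.450)·B·0.381.
B = 37.28/(0.381×0.550) = 177.91 g/s.
Recycle W = 0.450×177.91 = 80.057 g/s.
Combined feed V = 932 + 80.057 = 1012.1 g/s.
Overhead C = V − B = 1012.1 − 177.91 = 834.15 g/s.

834.2 g/s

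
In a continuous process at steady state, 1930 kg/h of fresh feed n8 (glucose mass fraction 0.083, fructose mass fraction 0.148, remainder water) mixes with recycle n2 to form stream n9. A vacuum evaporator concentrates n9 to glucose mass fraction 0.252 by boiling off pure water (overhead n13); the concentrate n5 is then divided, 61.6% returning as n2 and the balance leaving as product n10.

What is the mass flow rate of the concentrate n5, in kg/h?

Overall glucose balance (none leaves overhead): glucose in fresh feed = glucose in product, i.e. 1930×0.083 = (1−0.616)·n5·0.252.
n5 = 160.19/(0.252×0.384) = 1655.4 kg/h.

1655 kg/h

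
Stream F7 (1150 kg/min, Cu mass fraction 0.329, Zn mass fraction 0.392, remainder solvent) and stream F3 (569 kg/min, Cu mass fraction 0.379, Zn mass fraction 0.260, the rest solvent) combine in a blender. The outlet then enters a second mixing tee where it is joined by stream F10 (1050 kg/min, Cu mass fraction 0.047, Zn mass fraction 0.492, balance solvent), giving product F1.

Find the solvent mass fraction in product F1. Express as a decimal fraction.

Overall, product flow = 2769 kg/min.
solvent in = 1150×0.279 + 569×0.361 + 1050×0.461 = 1010.3 kg/min.
solvent fraction in F1 = 0.365.

0.365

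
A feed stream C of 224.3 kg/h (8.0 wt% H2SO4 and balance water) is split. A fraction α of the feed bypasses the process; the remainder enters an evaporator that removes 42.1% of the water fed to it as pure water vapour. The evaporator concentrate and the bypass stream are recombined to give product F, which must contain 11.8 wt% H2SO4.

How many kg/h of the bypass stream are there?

All 224.3×0.080 = 17.944 kg/h of H2SO4 reaches F, so F = 17.944/0.118 = 152.07 kg/h and vapour = 72.232 kg/h.
The evaporator receives (1−α)·224.3 of feed at 0.920 water and removes 0.421 of that water:
0.421×0.920×(1−α)×224.3 = 72.232
(1−α) = 72.232/86.876 = 0.8314;  α = 0.1686.
Bypass flow = 0.1686×224.3 = 37.808 kg/h.

37.81 kg/h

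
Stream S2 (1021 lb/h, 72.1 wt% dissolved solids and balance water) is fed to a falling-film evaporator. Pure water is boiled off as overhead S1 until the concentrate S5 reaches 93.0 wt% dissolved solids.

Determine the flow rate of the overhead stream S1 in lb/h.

dissolved solids is conserved: 1021×0.721 = 736.14 lb/h all reports to the concentrate.
Concentrate = 736.14/(target fraction) = 791.55 lb/h.
Overhead = 1021 − 791.55 = 229.45 lb/h.

229.5 lb/h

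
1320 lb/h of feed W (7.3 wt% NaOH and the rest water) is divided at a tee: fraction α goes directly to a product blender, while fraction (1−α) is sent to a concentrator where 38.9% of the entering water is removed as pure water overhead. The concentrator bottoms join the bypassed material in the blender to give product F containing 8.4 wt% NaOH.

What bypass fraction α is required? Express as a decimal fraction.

0.637

All 1320×0.073 = 96.36 lb/h of NaOH reaches F, so F = 96.36/0.084 = 1147.1 lb/h and vapour = 172.86 lb/h.
The evaporator receives (1−α)·1320 of feed at 0.927 water and removes 0.389 of that water:
0.389×0.927×(1−α)×1320 = 172.86
(1−α) = 172.86/476 = 0.3631;  α = 0.6369.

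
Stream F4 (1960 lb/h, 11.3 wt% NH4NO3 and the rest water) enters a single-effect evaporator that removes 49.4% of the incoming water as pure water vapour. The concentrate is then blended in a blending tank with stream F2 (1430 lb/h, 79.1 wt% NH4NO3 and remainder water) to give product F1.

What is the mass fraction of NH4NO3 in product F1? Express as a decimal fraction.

Vapour removed = 0.494×0.887×1960 = 858.83 lb/h; concentrate = 1101.2 lb/h.
NH4NO3 reaching the mixer = 221.48 (from concentrate) + 1430×0.791 = 1352.6 lb/h.
Product flow = 1101.2 + 1430 = 2531.2 lb/h; NH4NO3 fraction = 0.534.

0.534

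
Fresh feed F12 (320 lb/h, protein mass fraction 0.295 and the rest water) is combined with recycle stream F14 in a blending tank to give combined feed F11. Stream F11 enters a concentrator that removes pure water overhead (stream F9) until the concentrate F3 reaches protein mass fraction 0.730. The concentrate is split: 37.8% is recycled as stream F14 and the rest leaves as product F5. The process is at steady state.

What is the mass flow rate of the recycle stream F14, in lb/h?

Overall protein balance (none leaves overhead): protein in fresh feed = protein in product, i.e. 320×0.295 = (1−0.378)·F3·0.730.
F3 = 94.4/(0.730×0.622) = 207.9 lb/h.
Recycle F14 = 0.378×207.9 = 78.587 lb/h.

78.59 lb/h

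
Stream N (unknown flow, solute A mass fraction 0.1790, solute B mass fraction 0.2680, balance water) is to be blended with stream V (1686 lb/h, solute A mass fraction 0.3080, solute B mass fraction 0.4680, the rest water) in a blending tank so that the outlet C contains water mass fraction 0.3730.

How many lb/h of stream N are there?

1396 lb/h

Let N be the unknown flow. Total out = 1686 + N.
water balance: 377.66 + 0.553·N = 0.373·(1686 + N)
(0.553 − 0.373)·N = 0.373×1686 − 377.66 = 251.21
N = 251.21 / 0.180 = 1395.6 lb/h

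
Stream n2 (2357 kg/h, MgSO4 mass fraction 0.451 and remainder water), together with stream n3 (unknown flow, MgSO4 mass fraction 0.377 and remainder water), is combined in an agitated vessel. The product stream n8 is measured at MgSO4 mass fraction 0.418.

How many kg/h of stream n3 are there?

Let n3 be the unknown flow. Total out = 2357 + n3.
MgSO4 balance: 1063 + 0.377·n3 = 0.418·(2357 + n3)
(0.377 − 0.418)·n3 = 0.418×2357 − 1063 = -77.781
n3 = -77.781 / -0.041 = 1897.1 kg/h

1897 kg/h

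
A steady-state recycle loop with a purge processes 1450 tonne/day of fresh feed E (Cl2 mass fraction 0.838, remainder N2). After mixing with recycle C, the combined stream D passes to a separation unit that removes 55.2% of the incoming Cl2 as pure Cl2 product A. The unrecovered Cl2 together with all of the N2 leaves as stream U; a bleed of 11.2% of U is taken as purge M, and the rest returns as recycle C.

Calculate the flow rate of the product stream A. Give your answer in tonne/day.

1114 tonne/day

Cl2 in D: m_A = 1450×0.838 + (1−0.112)·(1−0.552)·m_A, so m_A = 1215.1/0.6022 = 2017.8 tonne/day.
Product A = 0.552×2017.8 = 1113.9 tonne/day.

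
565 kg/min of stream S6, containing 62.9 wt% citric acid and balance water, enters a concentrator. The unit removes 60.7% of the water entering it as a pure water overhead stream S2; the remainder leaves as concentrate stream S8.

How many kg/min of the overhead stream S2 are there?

water entering = 565×0.371 = 209.62 kg/min; overhead removed = 0.607×209.62 = 127.24 kg/min.

127.2 kg/min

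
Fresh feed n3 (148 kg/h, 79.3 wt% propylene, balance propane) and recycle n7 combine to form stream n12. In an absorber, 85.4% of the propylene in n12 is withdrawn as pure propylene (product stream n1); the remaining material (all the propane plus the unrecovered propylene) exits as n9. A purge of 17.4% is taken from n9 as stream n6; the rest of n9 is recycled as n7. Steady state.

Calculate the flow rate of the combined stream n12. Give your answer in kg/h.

309.5 kg/h

propane enters only via n3 and leaves only via the purge: 148×0.207 = 0.174×(propane in n9), and the absorber passes all propane, so propane in n12 = propane in n9 = 176.07 kg/h.
propylene in n12: m_A = 148×0.793 + (1−0.174)·(1−0.854)·m_A, so m_A = 117.36/0.8794 = 133.46 kg/h.
n12 = 133.46 + 176.07 = 309.53 kg/h.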